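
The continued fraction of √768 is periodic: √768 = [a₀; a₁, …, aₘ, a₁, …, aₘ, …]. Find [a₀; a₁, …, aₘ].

a₀ = ⌊√768⌋ = 27.

[27; 1, 2, 2, 13, 2, 2, 1, 54]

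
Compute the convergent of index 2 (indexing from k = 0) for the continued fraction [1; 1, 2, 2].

Using pₖ = aₖpₖ₋₁ + pₖ₋₂, qₖ = aₖqₖ₋₁ + qₖ₋₂ (with p₋₁=1, p₋₂=0, q₋₁=0, q₋₂=1):
  k=0: a=1, p=1, q=1
  k=1: a=1, p=2, q=1
  k=2: a=2, p=5, q=3

5/3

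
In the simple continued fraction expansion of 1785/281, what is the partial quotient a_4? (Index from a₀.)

5

1785 = 6·281 + 99   →  a_0 = 6
281 = 2·99 + 83   →  a_1 = 2
99 = 1·83 + 16   →  a_2 = 1
83 = 5·16 + 3   →  a_3 = 5
16 = 5·3 + 1   →  a_4 = 5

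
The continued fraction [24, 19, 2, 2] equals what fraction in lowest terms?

Fold from the inside: start with 2/1.
  2 + 1/2 = 5/2
  19 + 2/5 = 97/5
  24 + 5/97 = 2333/97

2333/97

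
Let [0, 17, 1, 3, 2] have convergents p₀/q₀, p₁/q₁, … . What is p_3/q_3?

Using pₖ = aₖpₖ₋₁ + pₖ₋₂, qₖ = aₖqₖ₋₁ + qₖ₋₂ (with p₋₁=1, p₋₂=0, q₋₁=0, q₋₂=1):
  k=0: a=0, p=0, q=1
  k=1: a=17, p=1, q=17
  k=2: a=1, p=1, q=18
  k=3: a=3, p=4, q=71

4/71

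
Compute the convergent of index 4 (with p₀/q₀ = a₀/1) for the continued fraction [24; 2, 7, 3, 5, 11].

Using pₖ = aₖpₖ₋₁ + pₖ₋₂, qₖ = aₖqₖ₋₁ + qₖ₋₂ (with p₋₁=1, p₋₂=0, q₋₁=0, q₋₂=1):
  k=0: a=24, p=24, q=1
  k=1: a=2, p=49, q=2
  k=2: a=7, p=367, q=15
  k=3: a=3, p=1150, q=47
  k=4: a=5, p=6117, q=250

6117/250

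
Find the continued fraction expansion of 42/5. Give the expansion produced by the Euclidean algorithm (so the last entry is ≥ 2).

42 = 8*5 + 2
5 = 2*2 + 1
2 = 2*1 + 0  (stop)
So 42/5 = [8; 2, 2].

[8; 2, 2]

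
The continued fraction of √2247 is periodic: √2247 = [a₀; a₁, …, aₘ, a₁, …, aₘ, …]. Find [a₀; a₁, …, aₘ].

[47; 2, 2, 15, 2, 2, 94]

a₀ = ⌊√2247⌋ = 47.
With m₀=0, d₀=1 and mₖ₊₁ = dₖaₖ − mₖ, dₖ₊₁ = (n − mₖ₊₁²)/dₖ, aₖ₊₁ = ⌊(a₀+mₖ₊₁)/dₖ₊₁⌋:
  k=1: m=47, d=38, a=2
  k=2: m=29, d=37, a=2
  k=3: m=45, d=6, a=15
  k=4: m=45, d=37, a=2
  k=5: m=29, d=38, a=2
  k=6: m=47, d=1, a=94
d=1 and a=2a₀=94 at k=6, so the next step gives (m, d) = (47, 38) again — its k=1 value — and the period has length 6.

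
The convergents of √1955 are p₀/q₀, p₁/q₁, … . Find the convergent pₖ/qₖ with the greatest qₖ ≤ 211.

√1955 = [44; 4, 1, 1, 1, 4, 88, …] (period length 6).
Convergents:
  p_0/q_0 = 44/1
  p_1/q_1 = 177/4
  p_2/q_2 = 221/5
  p_3/q_3 = 398/9
  p_4/q_4 = 619/14
  p_5/q_5 = 2874/65
  p_6/q_6 = 253531/5734
q_5 = 65 ≤ 211 < 5734 = q_6, so the answer is 2874/65.

2874/65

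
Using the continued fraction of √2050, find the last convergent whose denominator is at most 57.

815/18

√2050 = [45; 3, 1, 1, 1, 1, 3, 90, …] (period length 7).
Convergents:
  p_0/q_0 = 45/1
  p_1/q_1 = 136/3
  p_2/q_2 = 181/4
  p_3/q_3 = 317/7
  p_4/q_4 = 498/11
  p_5/q_5 = 815/18
  p_6/q_6 = 2943/65
q_5 = 18 ≤ 57 < 65 = q_6, so the answer is 815/18.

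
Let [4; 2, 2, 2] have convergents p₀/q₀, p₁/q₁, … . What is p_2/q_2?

Using pₖ = aₖpₖ₋₁ + pₖ₋₂, qₖ = aₖqₖ₋₁ + qₖ₋₂ (with p₋₁=1, p₋₂=0, q₋₁=0, q₋₂=1):
  k=0: a=4, p=4, q=1
  k=1: a=2, p=9, q=2
  k=2: a=2, p=22, q=5

22/5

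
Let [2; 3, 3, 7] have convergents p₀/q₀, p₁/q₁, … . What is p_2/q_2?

23/10

Using pₖ = aₖpₖ₋₁ + pₖ₋₂, qₖ = aₖqₖ₋₁ + qₖ₋₂ (with p₋₁=1, p₋₂=0, q₋₁=0, q₋₂=1):
  k=0: a=2, p=2, q=1
  k=1: a=3, p=7, q=3
  k=2: a=3, p=23, q=10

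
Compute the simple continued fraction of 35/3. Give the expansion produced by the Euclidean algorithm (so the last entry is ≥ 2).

35 = 11*3 + 2
3 = 1*2 + 1
2 = 2*1 + 0  (stop)
So 35/3 = [11; 1, 2].

[11; 1, 2]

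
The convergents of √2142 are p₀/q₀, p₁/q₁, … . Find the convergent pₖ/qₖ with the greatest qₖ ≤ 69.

√2142 = [46; 3, 1, 1, 4, 1, 1, 3, 92, …] (period length 8).
Convergents:
  p_0/q_0 = 46/1
  p_1/q_1 = 139/3
  p_2/q_2 = 185/4
  p_3/q_3 = 324/7
  p_4/q_4 = 1481/32
  p_5/q_5 = 1805/39
  p_6/q_6 = 3286/71
q_5 = 39 ≤ 69 < 71 = q_6, so the answer is 1805/39.

1805/39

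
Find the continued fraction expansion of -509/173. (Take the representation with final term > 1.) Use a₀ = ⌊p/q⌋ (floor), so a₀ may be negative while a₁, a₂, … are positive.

-509 = -3*173 + 10
173 = 17*10 + 3
10 = 3*3 + 1
3 = 3*1 + 0  (stop)
So -509/173 = [-3; 17, 3, 3].

[-3; 17, 3, 3]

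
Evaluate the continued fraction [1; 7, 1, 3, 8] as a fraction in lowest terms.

Using pₖ = aₖpₖ₋₁ + pₖ₋₂ and qₖ = aₖqₖ₋₁ + qₖ₋₂:
  k=0: a=1, p=1, q=1
  k=1: a=7, p=8, q=7
  k=2: a=1, p=9, q=8
  k=3: a=3, p=35, q=31
  k=4: a=8, p=289, q=256

289/256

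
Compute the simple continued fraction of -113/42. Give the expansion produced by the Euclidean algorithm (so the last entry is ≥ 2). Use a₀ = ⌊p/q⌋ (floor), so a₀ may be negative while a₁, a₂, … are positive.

[-3; 3, 4, 3]

-113 = -3*42 + 13
42 = 3*13 + 3
13 = 4*3 + 1
3 = 3*1 + 0  (stop)
So -113/42 = [-3; 3, 4, 3].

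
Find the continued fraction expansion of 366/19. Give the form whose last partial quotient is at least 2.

366 = 19·19 + 5
19 = 3·5 + 4
5 = 1·4 + 1
4 = 4·1 + 0  (stop)
So 366/19 = [19; 3, 1, 4].

[19; 3, 1, 4]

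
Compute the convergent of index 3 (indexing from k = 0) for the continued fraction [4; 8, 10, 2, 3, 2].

Using pₖ = aₖpₖ₋₁ + pₖ₋₂, qₖ = aₖqₖ₋₁ + qₖ₋₂ (with p₋₁=1, p₋₂=0, q₋₁=0, q₋₂=1):
  k=0: a=4, p=4, q=1
  k=1: a=8, p=33, q=8
  k=2: a=10, p=334, q=81
  k=3: a=2, p=701, q=170

701/170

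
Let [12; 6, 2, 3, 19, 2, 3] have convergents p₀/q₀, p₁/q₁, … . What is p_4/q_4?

10551/868

Using pₖ = aₖpₖ₋₁ + pₖ₋₂, qₖ = aₖqₖ₋₁ + qₖ₋₂ (with p₋₁=1, p₋₂=0, q₋₁=0, q₋₂=1):
  k=0: a=12, p=12, q=1
  k=1: a=6, p=73, q=6
  k=2: a=2, p=158, q=13
  k=3: a=3, p=547, q=45
  k=4: a=19, p=10551, q=868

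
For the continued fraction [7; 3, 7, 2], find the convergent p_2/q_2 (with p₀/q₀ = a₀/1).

Using pₖ = aₖpₖ₋₁ + pₖ₋₂, qₖ = aₖqₖ₋₁ + qₖ₋₂ (with p₋₁=1, p₋₂=0, q₋₁=0, q₋₂=1):
  k=0: a=7, p=7, q=1
  k=1: a=3, p=22, q=3
  k=2: a=7, p=161, q=22

161/22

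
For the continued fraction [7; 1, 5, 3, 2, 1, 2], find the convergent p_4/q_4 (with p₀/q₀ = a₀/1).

345/44

Using pₖ = aₖpₖ₋₁ + pₖ₋₂, qₖ = aₖqₖ₋₁ + qₖ₋₂ (with p₋₁=1, p₋₂=0, q₋₁=0, q₋₂=1):
  k=0: a=7, p=7, q=1
  k=1: a=1, p=8, q=1
  k=2: a=5, p=47, q=6
  k=3: a=3, p=149, q=19
  k=4: a=2, p=345, q=44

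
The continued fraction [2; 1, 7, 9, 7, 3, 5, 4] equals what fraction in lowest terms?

104441/36306

Using pₖ = aₖpₖ₋₁ + pₖ₋₂ and qₖ = aₖqₖ₋₁ + qₖ₋₂:
  k=0: a=2, p=2, q=1
  k=1: a=1, p=3, q=1
  k=2: a=7, p=23, q=8
  k=3: a=9, p=210, q=73
  k=4: a=7, p=1493, q=519
  k=5: a=3, p=4689, q=1630
  k=6: a=5, p=24938, q=8669
  k=7: a=4, p=104441, q=36306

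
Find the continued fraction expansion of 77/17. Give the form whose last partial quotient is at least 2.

[4; 1, 1, 8]

77 = 4*17 + 9
17 = 1*9 + 8
9 = 1*8 + 1
8 = 8*1 + 0  (stop)
So 77/17 = [4; 1, 1, 8].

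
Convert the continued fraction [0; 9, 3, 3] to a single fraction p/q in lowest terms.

Fold from the inside: start with 3/1.
  3 + 1/3 = 10/3
  9 + 3/10 = 93/10
  0 + 10/93 = 10/93

10/93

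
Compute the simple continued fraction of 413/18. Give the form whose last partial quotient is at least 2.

[22; 1, 17]

413 = 22×18 + 17
18 = 1×17 + 1
17 = 17×1 + 0  (stop)
So 413/18 = [22; 1, 17].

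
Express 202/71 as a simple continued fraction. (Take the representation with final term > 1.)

[2; 1, 5, 2, 5]

202 = 2*71 + 60
71 = 1*60 + 11
60 = 5*11 + 5
11 = 2*5 + 1
5 = 5*1 + 0  (stop)
So 202/71 = [2; 1, 5, 2, 5].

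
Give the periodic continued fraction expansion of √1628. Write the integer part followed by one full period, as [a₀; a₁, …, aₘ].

[40; 2, 1, 6, 1, 2, 80]

a₀ = ⌊√1628⌋ = 40.
With m₀=0, d₀=1 and mₖ₊₁ = dₖaₖ − mₖ, dₖ₊₁ = (n − mₖ₊₁²)/dₖ, aₖ₊₁ = ⌊(a₀+mₖ₊₁)/dₖ₊₁⌋:
  k=1: m=40, d=28, a=2
  k=2: m=16, d=49, a=1
  k=3: m=33, d=11, a=6
  k=4: m=33, d=49, a=1
  k=5: m=16, d=28, a=2
  k=6: m=40, d=1, a=80
d=1 and a=2a₀=80 at k=6, so the next step gives (m, d) = (40, 28) again — its k=1 value — and the period has length 6.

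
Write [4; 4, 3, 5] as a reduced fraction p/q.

Using pₖ = aₖpₖ₋₁ + pₖ₋₂ and qₖ = aₖqₖ₋₁ + qₖ₋₂:
  k=0: a=4, p=4, q=1
  k=1: a=4, p=17, q=4
  k=2: a=3, p=55, q=13
  k=3: a=5, p=292, q=69

292/69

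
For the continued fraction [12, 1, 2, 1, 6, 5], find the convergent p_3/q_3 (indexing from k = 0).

Using pₖ = aₖpₖ₋₁ + pₖ₋₂, qₖ = aₖqₖ₋₁ + qₖ₋₂ (with p₋₁=1, p₋₂=0, q₋₁=0, q₋₂=1):
  k=0: a=12, p=12, q=1
  k=1: a=1, p=13, q=1
  k=2: a=2, p=38, q=3
  k=3: a=1, p=51, q=4

51/4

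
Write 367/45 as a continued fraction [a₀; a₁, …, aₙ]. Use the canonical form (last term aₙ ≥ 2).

[8; 6, 2, 3]

367 = 8·45 + 7
45 = 6·7 + 3
7 = 2·3 + 1
3 = 3·1 + 0  (stop)
So 367/45 = [8; 6, 2, 3].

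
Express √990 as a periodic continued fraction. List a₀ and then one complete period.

a₀ = ⌊√990⌋ = 31.

[31; 2, 6, 2, 62]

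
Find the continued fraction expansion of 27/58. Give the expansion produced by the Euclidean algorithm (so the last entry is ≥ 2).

[0; 2, 6, 1, 3]

27 = 0*58 + 27
58 = 2*27 + 4
27 = 6*4 + 3
4 = 1*3 + 1
3 = 3*1 + 0  (stop)
So 27/58 = [0; 2, 6, 1, 3].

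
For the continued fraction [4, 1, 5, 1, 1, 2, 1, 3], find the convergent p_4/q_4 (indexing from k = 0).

63/13

Using pₖ = aₖpₖ₋₁ + pₖ₋₂, qₖ = aₖqₖ₋₁ + qₖ₋₂ (with p₋₁=1, p₋₂=0, q₋₁=0, q₋₂=1):
  k=0: a=4, p=4, q=1
  k=1: a=1, p=5, q=1
  k=2: a=5, p=29, q=6
  k=3: a=1, p=34, q=7
  k=4: a=1, p=63, q=13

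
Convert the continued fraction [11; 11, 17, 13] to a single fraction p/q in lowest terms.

27227/2455

Using pₖ = aₖpₖ₋₁ + pₖ₋₂ and qₖ = aₖqₖ₋₁ + qₖ₋₂:
  k=0: a=11, p=11, q=1
  k=1: a=11, p=122, q=11
  k=2: a=17, p=2085, q=188
  k=3: a=13, p=27227, q=2455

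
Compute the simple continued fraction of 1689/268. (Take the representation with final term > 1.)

1689 = 6×268 + 81
268 = 3×81 + 25
81 = 3×25 + 6
25 = 4×6 + 1
6 = 6×1 + 0  (stop)
So 1689/268 = [6; 3, 3, 4, 6].

[6; 3, 3, 4, 6]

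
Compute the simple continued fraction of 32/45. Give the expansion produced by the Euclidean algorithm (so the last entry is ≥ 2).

32 = 0·45 + 32
45 = 1·32 + 13
32 = 2·13 + 6
13 = 2·6 + 1
6 = 6·1 + 0  (stop)
So 32/45 = [0; 1, 2, 2, 6].

[0; 1, 2, 2, 6]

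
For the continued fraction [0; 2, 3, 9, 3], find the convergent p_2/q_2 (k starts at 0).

Using pₖ = aₖpₖ₋₁ + pₖ₋₂, qₖ = aₖqₖ₋₁ + qₖ₋₂ (with p₋₁=1, p₋₂=0, q₋₁=0, q₋₂=1):
  k=0: a=0, p=0, q=1
  k=1: a=2, p=1, q=2
  k=2: a=3, p=3, q=7

3/7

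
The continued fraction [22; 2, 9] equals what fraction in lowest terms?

Fold from the inside: start with 9/1.
  2 + 1/9 = 19/9
  22 + 9/19 = 427/19

427/19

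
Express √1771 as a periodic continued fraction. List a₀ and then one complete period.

[42; 12, 84]

a₀ = ⌊√1771⌋ = 42.
With m₀=0, d₀=1 and mₖ₊₁ = dₖaₖ − mₖ, dₖ₊₁ = (n − mₖ₊₁²)/dₖ, aₖ₊₁ = ⌊(a₀+mₖ₊₁)/dₖ₊₁⌋:
  k=1: m=42, d=7, a=12
  k=2: m=42, d=1, a=84
d=1 and a=2a₀=84 at k=2, so the next step gives (m, d) = (42, 7) again — its k=1 value — and the period has length 2.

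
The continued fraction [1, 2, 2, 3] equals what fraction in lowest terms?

24/17

Using pₖ = aₖpₖ₋₁ + pₖ₋₂ and qₖ = aₖqₖ₋₁ + qₖ₋₂:
  k=0: a=1, p=1, q=1
  k=1: a=2, p=3, q=2
  k=2: a=2, p=7, q=5
  k=3: a=3, p=24, q=17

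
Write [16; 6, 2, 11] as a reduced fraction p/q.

Fold from the inside: start with 11/1.
  2 + 1/11 = 23/11
  6 + 11/23 = 149/23
  16 + 23/149 = 2407/149

2407/149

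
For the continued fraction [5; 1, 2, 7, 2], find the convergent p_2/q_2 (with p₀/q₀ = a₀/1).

Using pₖ = aₖpₖ₋₁ + pₖ₋₂, qₖ = aₖqₖ₋₁ + qₖ₋₂ (with p₋₁=1, p₋₂=0, q₋₁=0, q₋₂=1):
  k=0: a=5, p=5, q=1
  k=1: a=1, p=6, q=1
  k=2: a=2, p=17, q=3

17/3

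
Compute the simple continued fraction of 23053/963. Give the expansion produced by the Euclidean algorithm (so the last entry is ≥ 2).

23053 = 23×963 + 904
963 = 1×904 + 59
904 = 15×59 + 19
59 = 3×19 + 2
19 = 9×2 + 1
2 = 2×1 + 0  (stop)
So 23053/963 = [23; 1, 15, 3, 9, 2].

[23; 1, 15, 3, 9, 2]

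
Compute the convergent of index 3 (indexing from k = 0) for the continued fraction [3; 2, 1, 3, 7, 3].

37/11

Using pₖ = aₖpₖ₋₁ + pₖ₋₂, qₖ = aₖqₖ₋₁ + qₖ₋₂ (with p₋₁=1, p₋₂=0, q₋₁=0, q₋₂=1):
  k=0: a=3, p=3, q=1
  k=1: a=2, p=7, q=2
  k=2: a=1, p=10, q=3
  k=3: a=3, p=37, q=11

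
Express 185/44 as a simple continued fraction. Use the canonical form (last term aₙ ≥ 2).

[4; 4, 1, 8]

185 = 4·44 + 9
44 = 4·9 + 8
9 = 1·8 + 1
8 = 8·1 + 0  (stop)
So 185/44 = [4; 4, 1, 8].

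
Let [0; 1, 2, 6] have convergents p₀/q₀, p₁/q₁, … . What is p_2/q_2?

Using pₖ = aₖpₖ₋₁ + pₖ₋₂, qₖ = aₖqₖ₋₁ + qₖ₋₂ (with p₋₁=1, p₋₂=0, q₋₁=0, q₋₂=1):
  k=0: a=0, p=0, q=1
  k=1: a=1, p=1, q=1
  k=2: a=2, p=2, q=3

2/3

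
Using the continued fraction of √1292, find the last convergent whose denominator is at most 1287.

45901/1277

√1292 = [35; 1, 16, 1, 70, …] (period length 4).
Convergents:
  p_0/q_0 = 35/1
  p_1/q_1 = 36/1
  p_2/q_2 = 611/17
  p_3/q_3 = 647/18
  p_4/q_4 = 45901/1277
  p_5/q_5 = 46548/1295
q_4 = 1277 ≤ 1287 < 1295 = q_5, so the answer is 45901/1277.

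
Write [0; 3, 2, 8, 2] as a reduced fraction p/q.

36/125

Fold from the inside: start with 2/1.
  8 + 1/2 = 17/2
  2 + 2/17 = 36/17
  3 + 17/36 = 125/36
  0 + 36/125 = 36/125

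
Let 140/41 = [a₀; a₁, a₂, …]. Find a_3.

140 = 3·41 + 17   →  a_0 = 3
41 = 2·17 + 7   →  a_1 = 2
17 = 2·7 + 3   →  a_2 = 2
7 = 2·3 + 1   →  a_3 = 2

2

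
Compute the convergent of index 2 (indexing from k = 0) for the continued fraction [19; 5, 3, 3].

307/16

Using pₖ = aₖpₖ₋₁ + pₖ₋₂, qₖ = aₖqₖ₋₁ + qₖ₋₂ (with p₋₁=1, p₋₂=0, q₋₁=0, q₋₂=1):
  k=0: a=19, p=19, q=1
  k=1: a=5, p=96, q=5
  k=2: a=3, p=307, q=16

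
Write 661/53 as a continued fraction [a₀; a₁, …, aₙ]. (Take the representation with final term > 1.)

661 = 12*53 + 25
53 = 2*25 + 3
25 = 8*3 + 1
3 = 3*1 + 0  (stop)
So 661/53 = [12; 2, 8, 3].

[12; 2, 8, 3]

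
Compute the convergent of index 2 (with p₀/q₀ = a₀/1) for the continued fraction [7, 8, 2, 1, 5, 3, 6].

121/17

Using pₖ = aₖpₖ₋₁ + pₖ₋₂, qₖ = aₖqₖ₋₁ + qₖ₋₂ (with p₋₁=1, p₋₂=0, q₋₁=0, q₋₂=1):
  k=0: a=7, p=7, q=1
  k=1: a=8, p=57, q=8
  k=2: a=2, p=121, q=17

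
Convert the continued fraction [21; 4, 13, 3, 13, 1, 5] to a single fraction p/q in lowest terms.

Using pₖ = aₖpₖ₋₁ + pₖ₋₂ and qₖ = aₖqₖ₋₁ + qₖ₋₂:
  k=0: a=21, p=21, q=1
  k=1: a=4, p=85, q=4
  k=2: a=13, p=1126, q=53
  k=3: a=3, p=3463, q=163
  k=4: a=13, p=46145, q=2172
  k=5: a=1, p=49608, q=2335
  k=6: a=5, p=294185, q=13847

294185/13847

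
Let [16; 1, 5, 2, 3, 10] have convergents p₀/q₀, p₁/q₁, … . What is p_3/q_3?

Using pₖ = aₖpₖ₋₁ + pₖ₋₂, qₖ = aₖqₖ₋₁ + qₖ₋₂ (with p₋₁=1, p₋₂=0, q₋₁=0, q₋₂=1):
  k=0: a=16, p=16, q=1
  k=1: a=1, p=17, q=1
  k=2: a=5, p=101, q=6
  k=3: a=2, p=219, q=13

219/13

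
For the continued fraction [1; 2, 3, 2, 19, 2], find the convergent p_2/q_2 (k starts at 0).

Using pₖ = aₖpₖ₋₁ + pₖ₋₂, qₖ = aₖqₖ₋₁ + qₖ₋₂ (with p₋₁=1, p₋₂=0, q₋₁=0, q₋₂=1):
  k=0: a=1, p=1, q=1
  k=1: a=2, p=3, q=2
  k=2: a=3, p=10, q=7

10/7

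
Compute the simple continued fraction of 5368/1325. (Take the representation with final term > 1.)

5368 = 4·1325 + 68
1325 = 19·68 + 33
68 = 2·33 + 2
33 = 16·2 + 1
2 = 2·1 + 0  (stop)
So 5368/1325 = [4; 19, 2, 16, 2].

[4; 19, 2, 16, 2]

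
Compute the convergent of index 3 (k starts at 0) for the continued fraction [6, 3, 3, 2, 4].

145/23

Using pₖ = aₖpₖ₋₁ + pₖ₋₂, qₖ = aₖqₖ₋₁ + qₖ₋₂ (with p₋₁=1, p₋₂=0, q₋₁=0, q₋₂=1):
  k=0: a=6, p=6, q=1
  k=1: a=3, p=19, q=3
  k=2: a=3, p=63, q=10
  k=3: a=2, p=145, q=23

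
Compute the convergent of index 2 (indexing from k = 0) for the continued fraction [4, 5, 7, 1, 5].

151/36

Using pₖ = aₖpₖ₋₁ + pₖ₋₂, qₖ = aₖqₖ₋₁ + qₖ₋₂ (with p₋₁=1, p₋₂=0, q₋₁=0, q₋₂=1):
  k=0: a=4, p=4, q=1
  k=1: a=5, p=21, q=5
  k=2: a=7, p=151, q=36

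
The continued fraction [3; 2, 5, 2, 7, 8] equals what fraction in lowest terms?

Fold from the inside: start with 8/1.
  7 + 1/8 = 57/8
  2 + 8/57 = 122/57
  5 + 57/122 = 667/122
  2 + 122/667 = 1456/667
  3 + 667/1456 = 5035/1456

5035/1456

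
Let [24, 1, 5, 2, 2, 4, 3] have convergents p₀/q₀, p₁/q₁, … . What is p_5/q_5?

3503/141

Using pₖ = aₖpₖ₋₁ + pₖ₋₂, qₖ = aₖqₖ₋₁ + qₖ₋₂ (with p₋₁=1, p₋₂=0, q₋₁=0, q₋₂=1):
  k=0: a=24, p=24, q=1
  k=1: a=1, p=25, q=1
  k=2: a=5, p=149, q=6
  k=3: a=2, p=323, q=13
  k=4: a=2, p=795, q=32
  k=5: a=4, p=3503, q=141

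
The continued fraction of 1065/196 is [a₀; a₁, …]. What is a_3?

1065 = 5·196 + 85   →  a_0 = 5
196 = 2·85 + 26   →  a_1 = 2
85 = 3·26 + 7   →  a_2 = 3
26 = 3·7 + 5   →  a_3 = 3

3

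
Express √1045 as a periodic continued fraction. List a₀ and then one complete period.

a₀ = ⌊√1045⌋ = 32.
With m₀=0, d₀=1 and mₖ₊₁ = dₖaₖ − mₖ, dₖ₊₁ = (n − mₖ₊₁²)/dₖ, aₖ₊₁ = ⌊(a₀+mₖ₊₁)/dₖ₊₁⌋:
  k=1: m=32, d=21, a=3
  k=2: m=31, d=4, a=15
  k=3: m=29, d=51, a=1
  k=4: m=22, d=11, a=4
  k=5: m=22, d=51, a=1
  k=6: m=29, d=4, a=15
  k=7: m=31, d=21, a=3
  k=8: m=32, d=1, a=64
d=1 and a=2a₀=64 at k=8, so the next step gives (m, d) = (32, 21) again — its k=1 value — and the period has length 8.

[32; 3, 15, 1, 4, 1, 15, 3, 64]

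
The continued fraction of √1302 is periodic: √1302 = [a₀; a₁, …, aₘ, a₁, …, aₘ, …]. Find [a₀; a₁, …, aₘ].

[36; 12, 72]

a₀ = ⌊√1302⌋ = 36.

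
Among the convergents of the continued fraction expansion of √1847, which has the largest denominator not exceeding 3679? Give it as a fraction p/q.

√1847 = [42; 1, 41, 1, 84, …] (period length 4).
Convergents:
  p_0/q_0 = 42/1
  p_1/q_1 = 43/1
  p_2/q_2 = 1805/42
  p_3/q_3 = 1848/43
  p_4/q_4 = 157037/3654
  p_5/q_5 = 158885/3697
q_4 = 3654 ≤ 3679 < 3697 = q_5, so the answer is 157037/3654.

157037/3654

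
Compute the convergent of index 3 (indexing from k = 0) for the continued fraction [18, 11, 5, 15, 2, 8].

15394/851

Using pₖ = aₖpₖ₋₁ + pₖ₋₂, qₖ = aₖqₖ₋₁ + qₖ₋₂ (with p₋₁=1, p₋₂=0, q₋₁=0, q₋₂=1):
  k=0: a=18, p=18, q=1
  k=1: a=11, p=199, q=11
  k=2: a=5, p=1013, q=56
  k=3: a=15, p=15394, q=851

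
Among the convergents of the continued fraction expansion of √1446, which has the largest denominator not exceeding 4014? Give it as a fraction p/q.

√1446 = [38; 38, 76, …] (period length 2).
Convergents:
  p_0/q_0 = 38/1
  p_1/q_1 = 1445/38
  p_2/q_2 = 109858/2889
  p_3/q_3 = 4176049/109820
q_2 = 2889 ≤ 4014 < 109820 = q_3, so the answer is 109858/2889.

109858/2889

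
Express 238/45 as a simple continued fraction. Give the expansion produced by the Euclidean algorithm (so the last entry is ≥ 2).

[5; 3, 2, 6]

238 = 5×45 + 13
45 = 3×13 + 6
13 = 2×6 + 1
6 = 6×1 + 0  (stop)
So 238/45 = [5; 3, 2, 6].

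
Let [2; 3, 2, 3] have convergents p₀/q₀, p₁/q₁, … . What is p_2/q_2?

Using pₖ = aₖpₖ₋₁ + pₖ₋₂, qₖ = aₖqₖ₋₁ + qₖ₋₂ (with p₋₁=1, p₋₂=0, q₋₁=0, q₋₂=1):
  k=0: a=2, p=2, q=1
  k=1: a=3, p=7, q=3
  k=2: a=2, p=16, q=7

16/7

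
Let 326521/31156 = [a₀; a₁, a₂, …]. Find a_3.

8

326521 = 10·31156 + 14961   →  a_0 = 10
31156 = 2·14961 + 1234   →  a_1 = 2
14961 = 12·1234 + 153   →  a_2 = 12
1234 = 8·153 + 10   →  a_3 = 8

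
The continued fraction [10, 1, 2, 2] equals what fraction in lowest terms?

Fold from the inside: start with 2/1.
  2 + 1/2 = 5/2
  1 + 2/5 = 7/5
  10 + 5/7 = 75/7

75/7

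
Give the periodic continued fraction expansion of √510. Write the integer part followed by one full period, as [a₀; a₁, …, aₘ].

[22; 1, 1, 2, 1, 1, 44]

a₀ = ⌊√510⌋ = 22.
With m₀=0, d₀=1 and mₖ₊₁ = dₖaₖ − mₖ, dₖ₊₁ = (n − mₖ₊₁²)/dₖ, aₖ₊₁ = ⌊(a₀+mₖ₊₁)/dₖ₊₁⌋:
  k=1: m=22, d=26, a=1
  k=2: m=4, d=19, a=1
  k=3: m=15, d=15, a=2
  k=4: m=15, d=19, a=1
  k=5: m=4, d=26, a=1
  k=6: m=22, d=1, a=44
d=1 and a=2a₀=44 at k=6, so the next step gives (m, d) = (22, 26) again — its k=1 value — and the period has length 6.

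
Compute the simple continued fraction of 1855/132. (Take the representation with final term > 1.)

1855 = 14×132 + 7
132 = 18×7 + 6
7 = 1×6 + 1
6 = 6×1 + 0  (stop)
So 1855/132 = [14; 18, 1, 6].

[14; 18, 1, 6]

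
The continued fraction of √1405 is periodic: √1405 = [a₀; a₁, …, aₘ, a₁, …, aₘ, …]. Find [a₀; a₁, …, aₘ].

a₀ = ⌊√1405⌋ = 37.
With m₀=0, d₀=1 and mₖ₊₁ = dₖaₖ − mₖ, dₖ₊₁ = (n − mₖ₊₁²)/dₖ, aₖ₊₁ = ⌊(a₀+mₖ₊₁)/dₖ₊₁⌋:
  k=1: m=37, d=36, a=2
  k=2: m=35, d=5, a=14
  k=3: m=35, d=36, a=2
  k=4: m=37, d=1, a=74
d=1 and a=2a₀=74 at k=4, so the next step gives (m, d) = (37, 36) again — its k=1 value — and the period has length 4.

[37; 2, 14, 2, 74]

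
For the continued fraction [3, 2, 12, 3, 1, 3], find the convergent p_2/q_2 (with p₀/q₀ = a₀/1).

Using pₖ = aₖpₖ₋₁ + pₖ₋₂, qₖ = aₖqₖ₋₁ + qₖ₋₂ (with p₋₁=1, p₋₂=0, q₋₁=0, q₋₂=1):
  k=0: a=3, p=3, q=1
  k=1: a=2, p=7, q=2
  k=2: a=12, p=87, q=25

87/25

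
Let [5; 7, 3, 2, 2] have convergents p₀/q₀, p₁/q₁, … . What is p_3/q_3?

262/51

Using pₖ = aₖpₖ₋₁ + pₖ₋₂, qₖ = aₖqₖ₋₁ + qₖ₋₂ (with p₋₁=1, p₋₂=0, q₋₁=0, q₋₂=1):
  k=0: a=5, p=5, q=1
  k=1: a=7, p=36, q=7
  k=2: a=3, p=113, q=22
  k=3: a=2, p=262, q=51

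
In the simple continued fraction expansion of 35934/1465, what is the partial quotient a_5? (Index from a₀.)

13

35934 = 24·1465 + 774   →  a_0 = 24
1465 = 1·774 + 691   →  a_1 = 1
774 = 1·691 + 83   →  a_2 = 1
691 = 8·83 + 27   →  a_3 = 8
83 = 3·27 + 2   →  a_4 = 3
27 = 13·2 + 1   →  a_5 = 13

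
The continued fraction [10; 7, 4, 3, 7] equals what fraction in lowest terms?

6965/687

Fold from the inside: start with 7/1.
  3 + 1/7 = 22/7
  4 + 7/22 = 95/22
  7 + 22/95 = 687/95
  10 + 95/687 = 6965/687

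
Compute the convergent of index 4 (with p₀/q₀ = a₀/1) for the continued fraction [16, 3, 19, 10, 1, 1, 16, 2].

Using pₖ = aₖpₖ₋₁ + pₖ₋₂, qₖ = aₖqₖ₋₁ + qₖ₋₂ (with p₋₁=1, p₋₂=0, q₋₁=0, q₋₂=1):
  k=0: a=16, p=16, q=1
  k=1: a=3, p=49, q=3
  k=2: a=19, p=947, q=58
  k=3: a=10, p=9519, q=583
  k=4: a=1, p=10466, q=641

10466/641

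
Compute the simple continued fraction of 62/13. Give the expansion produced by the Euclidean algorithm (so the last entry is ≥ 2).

[4; 1, 3, 3]

62 = 4×13 + 10
13 = 1×10 + 3
10 = 3×3 + 1
3 = 3×1 + 0  (stop)
So 62/13 = [4; 1, 3, 3].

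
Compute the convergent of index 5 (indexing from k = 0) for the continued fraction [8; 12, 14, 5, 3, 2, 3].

51221/6337

Using pₖ = aₖpₖ₋₁ + pₖ₋₂, qₖ = aₖqₖ₋₁ + qₖ₋₂ (with p₋₁=1, p₋₂=0, q₋₁=0, q₋₂=1):
  k=0: a=8, p=8, q=1
  k=1: a=12, p=97, q=12
  k=2: a=14, p=1366, q=169
  k=3: a=5, p=6927, q=857
  k=4: a=3, p=22147, q=2740
  k=5: a=2, p=51221, q=6337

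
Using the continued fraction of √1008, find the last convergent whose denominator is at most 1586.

32257/1016

√1008 = [31; 1, 2, 1, 62, …] (period length 4).
Convergents:
  p_0/q_0 = 31/1
  p_1/q_1 = 32/1
  p_2/q_2 = 95/3
  p_3/q_3 = 127/4
  p_4/q_4 = 7969/251
  p_5/q_5 = 8096/255
  p_6/q_6 = 24161/761
  p_7/q_7 = 32257/1016
  p_8/q_8 = 2024095/63753
q_7 = 1016 ≤ 1586 < 63753 = q_8, so the answer is 32257/1016.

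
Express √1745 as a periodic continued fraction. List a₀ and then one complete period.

a₀ = ⌊√1745⌋ = 41.

[41; 1, 3, 2, 2, 3, 1, 82]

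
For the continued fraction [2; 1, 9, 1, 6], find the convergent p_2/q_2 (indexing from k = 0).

Using pₖ = aₖpₖ₋₁ + pₖ₋₂, qₖ = aₖqₖ₋₁ + qₖ₋₂ (with p₋₁=1, p₋₂=0, q₋₁=0, q₋₂=1):
  k=0: a=2, p=2, q=1
  k=1: a=1, p=3, q=1
  k=2: a=9, p=29, q=10

29/10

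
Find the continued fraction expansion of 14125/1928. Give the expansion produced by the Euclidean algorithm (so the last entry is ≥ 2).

[7; 3, 15, 2, 1, 13]

14125 = 7*1928 + 629
1928 = 3*629 + 41
629 = 15*41 + 14
41 = 2*14 + 13
14 = 1*13 + 1
13 = 13*1 + 0  (stop)
So 14125/1928 = [7; 3, 15, 2, 1, 13].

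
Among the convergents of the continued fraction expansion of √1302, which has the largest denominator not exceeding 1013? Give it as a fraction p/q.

31212/865

√1302 = [36; 12, 72, …] (period length 2).
Convergents:
  p_0/q_0 = 36/1
  p_1/q_1 = 433/12
  p_2/q_2 = 31212/865
  p_3/q_3 = 374977/10392
q_2 = 865 ≤ 1013 < 10392 = q_3, so the answer is 31212/865.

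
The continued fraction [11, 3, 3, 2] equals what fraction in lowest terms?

Using pₖ = aₖpₖ₋₁ + pₖ₋₂ and qₖ = aₖqₖ₋₁ + qₖ₋₂:
  k=0: a=11, p=11, q=1
  k=1: a=3, p=34, q=3
  k=2: a=3, p=113, q=10
  k=3: a=2, p=260, q=23

260/23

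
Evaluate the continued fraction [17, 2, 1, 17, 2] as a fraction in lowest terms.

Fold from the inside: start with 2/1.
  17 + 1/2 = 35/2
  1 + 2/35 = 37/35
  2 + 35/37 = 109/37
  17 + 37/109 = 1890/109

1890/109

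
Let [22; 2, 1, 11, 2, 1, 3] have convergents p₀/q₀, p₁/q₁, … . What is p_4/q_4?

Using pₖ = aₖpₖ₋₁ + pₖ₋₂, qₖ = aₖqₖ₋₁ + qₖ₋₂ (with p₋₁=1, p₋₂=0, q₋₁=0, q₋₂=1):
  k=0: a=22, p=22, q=1
  k=1: a=2, p=45, q=2
  k=2: a=1, p=67, q=3
  k=3: a=11, p=782, q=35
  k=4: a=2, p=1631, q=73

1631/73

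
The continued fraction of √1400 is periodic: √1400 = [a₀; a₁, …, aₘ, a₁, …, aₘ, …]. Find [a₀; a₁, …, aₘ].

[37; 2, 2, 2, 74]

a₀ = ⌊√1400⌋ = 37.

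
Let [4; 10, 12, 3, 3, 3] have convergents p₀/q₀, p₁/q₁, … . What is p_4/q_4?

5083/1240

Using pₖ = aₖpₖ₋₁ + pₖ₋₂, qₖ = aₖqₖ₋₁ + qₖ₋₂ (with p₋₁=1, p₋₂=0, q₋₁=0, q₋₂=1):
  k=0: a=4, p=4, q=1
  k=1: a=10, p=41, q=10
  k=2: a=12, p=496, q=121
  k=3: a=3, p=1529, q=373
  k=4: a=3, p=5083, q=1240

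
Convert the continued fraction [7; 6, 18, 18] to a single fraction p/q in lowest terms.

Fold from the inside: start with 18/1.
  18 + 1/18 = 325/18
  6 + 18/325 = 1968/325
  7 + 325/1968 = 14101/1968

14101/1968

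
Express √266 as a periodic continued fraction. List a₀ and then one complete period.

a₀ = ⌊√266⌋ = 16.
With m₀=0, d₀=1 and mₖ₊₁ = dₖaₖ − mₖ, dₖ₊₁ = (n − mₖ₊₁²)/dₖ, aₖ₊₁ = ⌊(a₀+mₖ₊₁)/dₖ₊₁⌋:
  k=1: m=16, d=10, a=3
  k=2: m=14, d=7, a=4
  k=3: m=14, d=10, a=3
  k=4: m=16, d=1, a=32
d=1 and a=2a₀=32 at k=4, so the next step gives (m, d) = (16, 10) again — its k=1 value — and the period has length 4.

[16; 3, 4, 3, 32]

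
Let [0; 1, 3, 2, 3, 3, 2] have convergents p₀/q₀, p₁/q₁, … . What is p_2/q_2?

Using pₖ = aₖpₖ₋₁ + pₖ₋₂, qₖ = aₖqₖ₋₁ + qₖ₋₂ (with p₋₁=1, p₋₂=0, q₋₁=0, q₋₂=1):
  k=0: a=0, p=0, q=1
  k=1: a=1, p=1, q=1
  k=2: a=3, p=3, q=4

3/4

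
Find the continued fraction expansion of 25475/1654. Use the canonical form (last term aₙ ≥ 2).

[15; 2, 2, 19, 17]

25475 = 15×1654 + 665
1654 = 2×665 + 324
665 = 2×324 + 17
324 = 19×17 + 1
17 = 17×1 + 0  (stop)
So 25475/1654 = [15; 2, 2, 19, 17].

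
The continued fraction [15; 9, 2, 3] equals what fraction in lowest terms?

997/66

Fold from the inside: start with 3/1.
  2 + 1/3 = 7/3
  9 + 3/7 = 66/7
  15 + 7/66 = 997/66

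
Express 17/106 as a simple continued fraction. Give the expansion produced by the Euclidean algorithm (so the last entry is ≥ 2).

[0; 6, 4, 4]

17 = 0*106 + 17
106 = 6*17 + 4
17 = 4*4 + 1
4 = 4*1 + 0  (stop)
So 17/106 = [0; 6, 4, 4].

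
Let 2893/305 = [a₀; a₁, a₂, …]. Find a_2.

2893 = 9·305 + 148   →  a_0 = 9
305 = 2·148 + 9   →  a_1 = 2
148 = 16·9 + 4   →  a_2 = 16

16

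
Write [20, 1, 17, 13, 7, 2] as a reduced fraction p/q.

74584/3561

Fold from the inside: start with 2/1.
  7 + 1/2 = 15/2
  13 + 2/15 = 197/15
  17 + 15/197 = 3364/197
  1 + 197/3364 = 3561/3364
  20 + 3364/3561 = 74584/3561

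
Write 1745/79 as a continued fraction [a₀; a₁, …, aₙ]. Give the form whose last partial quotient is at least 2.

[22; 11, 3, 2]

1745 = 22×79 + 7
79 = 11×7 + 2
7 = 3×2 + 1
2 = 2×1 + 0  (stop)
So 1745/79 = [22; 11, 3, 2].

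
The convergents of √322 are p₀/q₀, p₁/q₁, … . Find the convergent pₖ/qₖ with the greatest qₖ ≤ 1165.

√322 = [17; 1, 16, 1, 34, …] (period length 4).
Convergents:
  p_0/q_0 = 17/1
  p_1/q_1 = 18/1
  p_2/q_2 = 305/17
  p_3/q_3 = 323/18
  p_4/q_4 = 11287/629
  p_5/q_5 = 11610/647
  p_6/q_6 = 197047/10981
q_5 = 647 ≤ 1165 < 10981 = q_6, so the answer is 11610/647.

11610/647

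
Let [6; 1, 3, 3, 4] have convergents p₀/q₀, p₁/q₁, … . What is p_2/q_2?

27/4

Using pₖ = aₖpₖ₋₁ + pₖ₋₂, qₖ = aₖqₖ₋₁ + qₖ₋₂ (with p₋₁=1, p₋₂=0, q₋₁=0, q₋₂=1):
  k=0: a=6, p=6, q=1
  k=1: a=1, p=7, q=1
  k=2: a=3, p=27, q=4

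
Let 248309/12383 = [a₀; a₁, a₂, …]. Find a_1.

19

248309 = 20·12383 + 649   →  a_0 = 20
12383 = 19·649 + 52   →  a_1 = 19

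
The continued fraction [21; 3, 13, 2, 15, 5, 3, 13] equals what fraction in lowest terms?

5907639/277025

Fold from the inside: start with 13/1.
  3 + 1/13 = 40/13
  5 + 13/40 = 213/40
  15 + 40/213 = 3235/213
  2 + 213/3235 = 6683/3235
  13 + 3235/6683 = 90114/6683
  3 + 6683/90114 = 277025/90114
  21 + 90114/277025 = 5907639/277025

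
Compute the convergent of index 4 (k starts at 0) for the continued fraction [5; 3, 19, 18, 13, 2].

Using pₖ = aₖpₖ₋₁ + pₖ₋₂, qₖ = aₖqₖ₋₁ + qₖ₋₂ (with p₋₁=1, p₋₂=0, q₋₁=0, q₋₂=1):
  k=0: a=5, p=5, q=1
  k=1: a=3, p=16, q=3
  k=2: a=19, p=309, q=58
  k=3: a=18, p=5578, q=1047
  k=4: a=13, p=72823, q=13669

72823/13669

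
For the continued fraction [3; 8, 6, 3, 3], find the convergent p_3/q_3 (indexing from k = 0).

484/155

Using pₖ = aₖpₖ₋₁ + pₖ₋₂, qₖ = aₖqₖ₋₁ + qₖ₋₂ (with p₋₁=1, p₋₂=0, q₋₁=0, q₋₂=1):
  k=0: a=3, p=3, q=1
  k=1: a=8, p=25, q=8
  k=2: a=6, p=153, q=49
  k=3: a=3, p=484, q=155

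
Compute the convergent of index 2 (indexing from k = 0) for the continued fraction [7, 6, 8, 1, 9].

351/49

Using pₖ = aₖpₖ₋₁ + pₖ₋₂, qₖ = aₖqₖ₋₁ + qₖ₋₂ (with p₋₁=1, p₋₂=0, q₋₁=0, q₋₂=1):
  k=0: a=7, p=7, q=1
  k=1: a=6, p=43, q=6
  k=2: a=8, p=351, q=49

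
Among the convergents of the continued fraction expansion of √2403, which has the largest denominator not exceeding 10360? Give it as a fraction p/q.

235445/4803

√2403 = [49; 49, 98, …] (period length 2).
Convergents:
  p_0/q_0 = 49/1
  p_1/q_1 = 2402/49
  p_2/q_2 = 235445/4803
  p_3/q_3 = 11539207/235396
q_2 = 4803 ≤ 10360 < 235396 = q_3, so the answer is 235445/4803.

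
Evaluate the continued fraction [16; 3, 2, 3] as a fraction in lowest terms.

391/24

Fold from the inside: start with 3/1.
  2 + 1/3 = 7/3
  3 + 3/7 = 24/7
  16 + 7/24 = 391/24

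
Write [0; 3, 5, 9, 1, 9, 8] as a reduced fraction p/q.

4091/13075

Fold from the inside: start with 8/1.
  9 + 1/8 = 73/8
  1 + 8/73 = 81/73
  9 + 73/81 = 802/81
  5 + 81/802 = 4091/802
  3 + 802/4091 = 13075/4091
  0 + 4091/13075 = 4091/13075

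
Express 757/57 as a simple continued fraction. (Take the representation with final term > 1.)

757 = 13·57 + 16
57 = 3·16 + 9
16 = 1·9 + 7
9 = 1·7 + 2
7 = 3·2 + 1
2 = 2·1 + 0  (stop)
So 757/57 = [13; 3, 1, 1, 3, 2].

[13; 3, 1, 1, 3, 2]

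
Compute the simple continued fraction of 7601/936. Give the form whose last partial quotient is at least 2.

[8; 8, 3, 1, 1, 7, 2]

7601 = 8×936 + 113
936 = 8×113 + 32
113 = 3×32 + 17
32 = 1×17 + 15
17 = 1×15 + 2
15 = 7×2 + 1
2 = 2×1 + 0  (stop)
So 7601/936 = [8; 8, 3, 1, 1, 7, 2].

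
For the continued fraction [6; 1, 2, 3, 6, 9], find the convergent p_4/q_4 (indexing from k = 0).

Using pₖ = aₖpₖ₋₁ + pₖ₋₂, qₖ = aₖqₖ₋₁ + qₖ₋₂ (with p₋₁=1, p₋₂=0, q₋₁=0, q₋₂=1):
  k=0: a=6, p=6, q=1
  k=1: a=1, p=7, q=1
  k=2: a=2, p=20, q=3
  k=3: a=3, p=67, q=10
  k=4: a=6, p=422, q=63

422/63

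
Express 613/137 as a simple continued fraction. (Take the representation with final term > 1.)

[4; 2, 9, 3, 2]

613 = 4·137 + 65
137 = 2·65 + 7
65 = 9·7 + 2
7 = 3·2 + 1
2 = 2·1 + 0  (stop)
So 613/137 = [4; 2, 9, 3, 2].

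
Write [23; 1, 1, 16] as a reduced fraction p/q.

776/33

Fold from the inside: start with 16/1.
  1 + 1/16 = 17/16
  1 + 16/17 = 33/17
  23 + 17/33 = 776/33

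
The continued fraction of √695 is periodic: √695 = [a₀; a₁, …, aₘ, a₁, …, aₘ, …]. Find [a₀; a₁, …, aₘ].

[26; 2, 1, 3, 10, 3, 1, 2, 52]

a₀ = ⌊√695⌋ = 26.
With m₀=0, d₀=1 and mₖ₊₁ = dₖaₖ − mₖ, dₖ₊₁ = (n − mₖ₊₁²)/dₖ, aₖ₊₁ = ⌊(a₀+mₖ₊₁)/dₖ₊₁⌋:
  k=1: m=26, d=19, a=2
  k=2: m=12, d=29, a=1
  k=3: m=17, d=14, a=3
  k=4: m=25, d=5, a=10
  k=5: m=25, d=14, a=3
  k=6: m=17, d=29, a=1
  k=7: m=12, d=19, a=2
  k=8: m=26, d=1, a=52
d=1 and a=2a₀=52 at k=8, so the next step gives (m, d) = (26, 19) again — its k=1 value — and the period has length 8.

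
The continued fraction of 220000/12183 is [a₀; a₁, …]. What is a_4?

220000 = 18·12183 + 706   →  a_0 = 18
12183 = 17·706 + 181   →  a_1 = 17
706 = 3·181 + 163   →  a_2 = 3
181 = 1·163 + 18   →  a_3 = 1
163 = 9·18 + 1   →  a_4 = 9

9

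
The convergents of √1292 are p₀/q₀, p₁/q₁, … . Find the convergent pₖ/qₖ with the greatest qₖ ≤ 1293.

√1292 = [35; 1, 16, 1, 70, …] (period length 4).
Convergents:
  p_0/q_0 = 35/1
  p_1/q_1 = 36/1
  p_2/q_2 = 611/17
  p_3/q_3 = 647/18
  p_4/q_4 = 45901/1277
  p_5/q_5 = 46548/1295
q_4 = 1277 ≤ 1293 < 1295 = q_5, so the answer is 45901/1277.

45901/1277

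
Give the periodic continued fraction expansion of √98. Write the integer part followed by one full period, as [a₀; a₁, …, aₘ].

[9; 1, 8, 1, 18]

a₀ = ⌊√98⌋ = 9.
With m₀=0, d₀=1 and mₖ₊₁ = dₖaₖ − mₖ, dₖ₊₁ = (n − mₖ₊₁²)/dₖ, aₖ₊₁ = ⌊(a₀+mₖ₊₁)/dₖ₊₁⌋:
  k=1: m=9, d=17, a=1
  k=2: m=8, d=2, a=8
  k=3: m=8, d=17, a=1
  k=4: m=9, d=1, a=18
d=1 and a=2a₀=18 at k=4, so the next step gives (m, d) = (9, 17) again — its k=1 value — and the period has length 4.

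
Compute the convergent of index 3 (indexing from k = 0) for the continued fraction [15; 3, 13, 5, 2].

Using pₖ = aₖpₖ₋₁ + pₖ₋₂, qₖ = aₖqₖ₋₁ + qₖ₋₂ (with p₋₁=1, p₋₂=0, q₋₁=0, q₋₂=1):
  k=0: a=15, p=15, q=1
  k=1: a=3, p=46, q=3
  k=2: a=13, p=613, q=40
  k=3: a=5, p=3111, q=203

3111/203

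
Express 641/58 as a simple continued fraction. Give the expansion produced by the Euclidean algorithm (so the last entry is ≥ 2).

[11; 19, 3]

641 = 11×58 + 3
58 = 19×3 + 1
3 = 3×1 + 0  (stop)
So 641/58 = [11; 19, 3].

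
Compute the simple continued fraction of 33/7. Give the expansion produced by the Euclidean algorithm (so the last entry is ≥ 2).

33 = 4·7 + 5
7 = 1·5 + 2
5 = 2·2 + 1
2 = 2·1 + 0  (stop)
So 33/7 = [4; 1, 2, 2].

[4; 1, 2, 2]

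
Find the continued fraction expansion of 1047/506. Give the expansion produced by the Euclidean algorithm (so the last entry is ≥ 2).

[2; 14, 2, 5, 3]

1047 = 2·506 + 35
506 = 14·35 + 16
35 = 2·16 + 3
16 = 5·3 + 1
3 = 3·1 + 0  (stop)
So 1047/506 = [2; 14, 2, 5, 3].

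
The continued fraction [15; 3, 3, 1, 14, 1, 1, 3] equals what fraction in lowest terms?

21369/1396

Using pₖ = aₖpₖ₋₁ + pₖ₋₂ and qₖ = aₖqₖ₋₁ + qₖ₋₂:
  k=0: a=15, p=15, q=1
  k=1: a=3, p=46, q=3
  k=2: a=3, p=153, q=10
  k=3: a=1, p=199, q=13
  k=4: a=14, p=2939, q=192
  k=5: a=1, p=3138, q=205
  k=6: a=1, p=6077, q=397
  k=7: a=3, p=21369, q=1396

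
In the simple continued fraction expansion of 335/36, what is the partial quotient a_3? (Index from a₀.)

1

335 = 9·36 + 11   →  a_0 = 9
36 = 3·11 + 3   →  a_1 = 3
11 = 3·3 + 2   →  a_2 = 3
3 = 1·2 + 1   →  a_3 = 1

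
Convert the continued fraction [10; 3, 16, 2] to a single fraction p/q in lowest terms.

1043/101

Fold from the inside: start with 2/1.
  16 + 1/2 = 33/2
  3 + 2/33 = 101/33
  10 + 33/101 = 1043/101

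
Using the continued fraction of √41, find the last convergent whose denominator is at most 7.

32/5

√41 = [6; 2, 2, 12, …] (period length 3).
Convergents:
  p_0/q_0 = 6/1
  p_1/q_1 = 13/2
  p_2/q_2 = 32/5
  p_3/q_3 = 397/62
q_2 = 5 ≤ 7 < 62 = q_3, so the answer is 32/5.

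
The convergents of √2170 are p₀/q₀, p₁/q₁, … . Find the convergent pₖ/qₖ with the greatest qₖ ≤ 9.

√2170 = [46; 1, 1, 2, 1, 1, 92, …] (period length 6).
Convergents:
  p_0/q_0 = 46/1
  p_1/q_1 = 47/1
  p_2/q_2 = 93/2
  p_3/q_3 = 233/5
  p_4/q_4 = 326/7
  p_5/q_5 = 559/12
q_4 = 7 ≤ 9 < 12 = q_5, so the answer is 326/7.

326/7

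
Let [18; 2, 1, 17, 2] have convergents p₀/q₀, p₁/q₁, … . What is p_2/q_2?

55/3

Using pₖ = aₖpₖ₋₁ + pₖ₋₂, qₖ = aₖqₖ₋₁ + qₖ₋₂ (with p₋₁=1, p₋₂=0, q₋₁=0, q₋₂=1):
  k=0: a=18, p=18, q=1
  k=1: a=2, p=37, q=2
  k=2: a=1, p=55, q=3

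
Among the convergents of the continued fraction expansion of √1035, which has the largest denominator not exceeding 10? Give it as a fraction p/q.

√1035 = [32; 5, 1, 5, 64, …] (period length 4).
Convergents:
  p_0/q_0 = 32/1
  p_1/q_1 = 161/5
  p_2/q_2 = 193/6
  p_3/q_3 = 1126/35
q_2 = 6 ≤ 10 < 35 = q_3, so the answer is 193/6.

193/6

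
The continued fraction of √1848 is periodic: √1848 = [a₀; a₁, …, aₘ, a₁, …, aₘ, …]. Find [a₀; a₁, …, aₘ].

[42; 1, 84]

a₀ = ⌊√1848⌋ = 42.
With m₀=0, d₀=1 and mₖ₊₁ = dₖaₖ − mₖ, dₖ₊₁ = (n − mₖ₊₁²)/dₖ, aₖ₊₁ = ⌊(a₀+mₖ₊₁)/dₖ₊₁⌋:
  k=1: m=42, d=84, a=1
  k=2: m=42, d=1, a=84
d=1 and a=2a₀=84 at k=2, so the next step gives (m, d) = (42, 84) again — its k=1 value — and the period has length 2.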